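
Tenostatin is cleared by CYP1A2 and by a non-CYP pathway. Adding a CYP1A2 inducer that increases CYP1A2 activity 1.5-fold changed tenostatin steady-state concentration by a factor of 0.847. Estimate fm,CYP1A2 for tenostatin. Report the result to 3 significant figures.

0.361

CL'/CL = 1 / 0.847 = 1.181
1.5·fm + (1 − fm) = 1.181
fm = (1.181 − 1) / (1.5 − 1) = 0.361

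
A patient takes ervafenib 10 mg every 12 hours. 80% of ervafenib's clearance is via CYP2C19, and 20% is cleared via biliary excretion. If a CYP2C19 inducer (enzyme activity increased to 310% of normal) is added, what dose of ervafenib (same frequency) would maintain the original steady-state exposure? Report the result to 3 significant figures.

26.8 mg

The CYP2C19 pathway (80% of clearance) increases to 3.1× activity: 0.8 × 3.1 = 2.48.
Non-CYP routes (20%) are unchanged.
New clearance relative to baseline: 2.48 + 0.2 = 2.68.
To maintain the same steady-state level, dose must scale with clearance: new dose = 10 × 2.68 = 26.8 mg.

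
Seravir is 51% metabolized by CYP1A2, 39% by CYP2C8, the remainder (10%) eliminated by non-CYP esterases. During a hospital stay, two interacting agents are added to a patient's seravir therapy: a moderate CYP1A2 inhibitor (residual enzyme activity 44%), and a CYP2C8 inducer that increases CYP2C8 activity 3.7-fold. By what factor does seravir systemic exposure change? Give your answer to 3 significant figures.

The CYP1A2 pathway (51% of clearance) drops to 0.44× activity: 0.51 × 0.44 = 0.2244.
The CYP2C8 pathway (39% of clearance) increases to 3.7× activity: 0.39 × 3.7 = 1.443.
Non-CYP routes (10%) are unchanged.
CL_new/CL_old = 0.2244 + 1.443 + 0.1 = 1.7674.
Because systemic exposure varies inversely with clearance, the combined effect is 1 / 1.7674 = 0.566.

0.566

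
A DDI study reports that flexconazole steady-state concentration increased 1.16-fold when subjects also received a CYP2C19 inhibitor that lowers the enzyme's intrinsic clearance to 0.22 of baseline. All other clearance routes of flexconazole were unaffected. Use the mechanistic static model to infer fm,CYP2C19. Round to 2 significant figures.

Let fm be the CYP2C19 fraction. New clearance relative to baseline = fm × 0.22 + (1 − fm).
Steady-state concentration ratio = 1 / (new CL fraction), so new CL fraction = 1 / 1.16 = 0.8621.
fm × 0.22 + 1 − fm = 0.8621  ⇒  fm × (0.22 − 1) = −0.1379  ⇒  fm = 0.18.

0.18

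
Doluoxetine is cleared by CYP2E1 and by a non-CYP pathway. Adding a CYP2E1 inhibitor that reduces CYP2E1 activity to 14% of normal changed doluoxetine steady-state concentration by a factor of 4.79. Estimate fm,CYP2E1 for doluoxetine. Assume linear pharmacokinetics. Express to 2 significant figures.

0.92

Write x for the fraction cleared via CYP2E1. The observed steady-state concentration change means clearance fell to 1/4.79 = 0.2088 of baseline.
Setting x·0.14 + (1 − x) = 0.2088 and solving: x = (0.2088 − 1)/(0.14 − 1) = 0.92.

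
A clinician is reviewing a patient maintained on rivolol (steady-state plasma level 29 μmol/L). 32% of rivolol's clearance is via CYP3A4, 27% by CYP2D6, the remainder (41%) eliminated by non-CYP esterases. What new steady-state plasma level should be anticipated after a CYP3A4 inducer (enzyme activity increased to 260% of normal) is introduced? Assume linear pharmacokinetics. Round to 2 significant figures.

19 μmol/L

The CYP3A4 pathway (32% of clearance) rises to 2.6× activity: 0.32 × 2.6 = 0.832.
CYP2D6 (27%) and the residual 41% are unaffected.
CL_new/CL_old = 0.832 + 0.27 + 0.41 = 1.512.
With dosing unchanged, steady-state plasma level scales as 1/CL: 29 / 1.512 = 19 μmol/L.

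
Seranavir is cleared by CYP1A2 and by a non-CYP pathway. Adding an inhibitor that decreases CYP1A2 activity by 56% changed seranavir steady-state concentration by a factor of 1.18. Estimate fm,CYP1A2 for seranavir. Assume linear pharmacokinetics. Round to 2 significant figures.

CL'/CL = 1 / 1.18 = 0.8475
0.44·fm + (1 − fm) = 0.8475
fm = (0.8475 − 1) / (0.44 − 1) = 0.27

0.27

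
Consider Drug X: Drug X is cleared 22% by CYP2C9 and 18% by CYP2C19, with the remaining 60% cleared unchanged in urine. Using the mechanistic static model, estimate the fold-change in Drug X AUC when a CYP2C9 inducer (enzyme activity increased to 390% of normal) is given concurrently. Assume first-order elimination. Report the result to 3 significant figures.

0.611

The CYP2C9 pathway (22% of clearance) rises to 3.9× activity: 0.22 × 3.9 = 0.858.
CYP2C19 (18%) and the residual 60% are unaffected.
CL_new/CL_old = 0.858 + 0.18 + 0.6 = 1.638.
AUC ratio = CL_old/CL_new = 1 / 1.638 = 0.611.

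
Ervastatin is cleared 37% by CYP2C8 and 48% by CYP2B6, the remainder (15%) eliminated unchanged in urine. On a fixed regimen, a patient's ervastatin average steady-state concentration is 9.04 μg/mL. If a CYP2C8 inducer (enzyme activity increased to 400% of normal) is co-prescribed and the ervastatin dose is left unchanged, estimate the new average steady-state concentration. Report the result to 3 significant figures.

4.28 μg/mL

CYP2C8: 0.37 × 4 = 1.48
CYP2B6: 0.48 (unchanged)
Other: 0.15 (unchanged)
CL_new/CL_old = 1.48 + 0.48 + 0.15 = 2.11.
New average steady-state concentration = baseline ÷ relative clearance = 9.04 / 2.11 = 4.28 μg/mL.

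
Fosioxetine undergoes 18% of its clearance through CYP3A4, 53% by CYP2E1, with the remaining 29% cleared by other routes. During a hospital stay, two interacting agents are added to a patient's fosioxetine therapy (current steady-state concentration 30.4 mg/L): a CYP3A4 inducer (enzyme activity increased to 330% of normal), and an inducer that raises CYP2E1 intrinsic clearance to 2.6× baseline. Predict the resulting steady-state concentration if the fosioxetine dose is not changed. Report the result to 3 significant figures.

The CYP3A4 pathway (18% of clearance) increases to 3.3× activity: 0.18 × 3.3 = 0.594.
The CYP2E1 pathway (53% of clearance) increases to 2.6× activity: 0.53 × 2.6 = 1.378.
The remaining 29% of clearance is unaffected.
CL_new/CL_old = 0.594 + 1.378 + 0.29 = 2.262.
Dividing the baseline by the relative clearance: 30.4 / 2.262 = 13.4 mg/L.

13.4 mg/L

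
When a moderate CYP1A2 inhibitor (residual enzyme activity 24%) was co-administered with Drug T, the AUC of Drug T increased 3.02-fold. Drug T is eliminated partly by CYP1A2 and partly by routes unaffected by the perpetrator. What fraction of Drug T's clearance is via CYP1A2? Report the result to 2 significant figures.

Write x for the fraction cleared via CYP1A2. The observed AUC change means clearance fell to 1/3.02 = 0.3311 of baseline.
Setting x·0.24 + (1 − x) = 0.3311 and solving: x = (0.3311 − 1)/(0.24 − 1) = 0.88.

0.88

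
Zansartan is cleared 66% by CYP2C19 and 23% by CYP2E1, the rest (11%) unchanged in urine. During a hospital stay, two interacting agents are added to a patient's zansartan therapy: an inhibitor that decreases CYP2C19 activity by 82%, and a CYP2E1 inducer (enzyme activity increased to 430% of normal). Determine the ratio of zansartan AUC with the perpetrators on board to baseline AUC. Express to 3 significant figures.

The CYP2C19 pathway (66% of clearance) drops to 0.18× activity: 0.66 × 0.18 = 0.1188.
The CYP2E1 pathway (23% of clearance) rises to 4.3× activity: 0.23 × 4.3 = 0.989.
Non-CYP routes (11%) are unchanged.
Relative clearance = 0.1188 + 0.989 + 0.11 = 1.2178.
Net AUC ratio = 1 / 1.2178 = 0.821.

0.821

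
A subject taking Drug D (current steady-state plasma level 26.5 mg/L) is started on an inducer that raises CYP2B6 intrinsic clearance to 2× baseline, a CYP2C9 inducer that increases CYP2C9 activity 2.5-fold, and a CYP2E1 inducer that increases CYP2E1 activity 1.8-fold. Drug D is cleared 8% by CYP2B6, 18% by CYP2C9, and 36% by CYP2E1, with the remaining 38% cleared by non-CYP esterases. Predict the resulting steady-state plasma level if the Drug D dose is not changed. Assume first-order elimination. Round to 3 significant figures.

16.2 mg/L

The CYP2B6 pathway (8% of clearance) increases to 2× activity: 0.08 × 2 = 0.16.
The CYP2C9 pathway (18% of clearance) is boosted to 2.5× activity: 0.18 × 2.5 = 0.45.
The CYP2E1 pathway (36% of clearance) rises to 1.8× activity: 0.36 × 1.8 = 0.648.
Non-CYP routes (38%) are unchanged.
CL_new/CL_old = 0.16 + 0.45 + 0.648 + 0.38 = 1.638.
New steady-state plasma level = 26.5 / 1.638 = 16.2 mg/L (concentration scales inversely with clearance).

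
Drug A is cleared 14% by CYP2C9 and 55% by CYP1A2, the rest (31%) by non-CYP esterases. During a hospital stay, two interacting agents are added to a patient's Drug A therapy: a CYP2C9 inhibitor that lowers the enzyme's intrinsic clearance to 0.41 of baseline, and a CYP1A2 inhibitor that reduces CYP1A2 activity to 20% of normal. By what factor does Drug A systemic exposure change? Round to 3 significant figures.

The CYP2C9 pathway (14% of clearance) drops to 0.41× activity: 0.14 × 0.41 = 0.0574.
The CYP1A2 pathway (55% of clearance) is reduced to 0.2× activity: 0.55 × 0.2 = 0.11.
Non-CYP routes (31%) are unchanged.
Relative clearance = 0.0574 + 0.11 + 0.31 = 0.4774.
Systemic exposure ∝ 1/CL: fold-change = 1 / 0.4774 = 2.09.

2.09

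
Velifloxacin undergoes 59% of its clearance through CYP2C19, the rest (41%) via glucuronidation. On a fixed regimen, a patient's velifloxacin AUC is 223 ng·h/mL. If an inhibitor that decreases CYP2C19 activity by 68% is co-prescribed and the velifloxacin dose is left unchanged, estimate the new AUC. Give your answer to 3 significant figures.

The CYP2C19 pathway (59% of clearance) is reduced to 0.32× activity: 0.59 × 0.32 = 0.1888.
Non-CYP routes (41%) are unchanged.
Relative clearance = 0.1888 + 0.41 = 0.5988.
New AUC = baseline ÷ relative clearance = 223 / 0.5988 = 372 ng·h/mL.

372 ng·h/mL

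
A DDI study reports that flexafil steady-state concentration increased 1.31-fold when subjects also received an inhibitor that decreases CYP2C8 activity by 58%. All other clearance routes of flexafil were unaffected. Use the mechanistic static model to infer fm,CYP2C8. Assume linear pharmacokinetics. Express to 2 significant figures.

Let x = fm,CYP2C8. Because steady-state concentration ∝ 1/CL, relative clearance fell to 1/1.31 = 0.7634.
Only the CYP2C8 route changed, so 0.7634 = x·0.42 + (1 − x), giving x = 0.41.

0.41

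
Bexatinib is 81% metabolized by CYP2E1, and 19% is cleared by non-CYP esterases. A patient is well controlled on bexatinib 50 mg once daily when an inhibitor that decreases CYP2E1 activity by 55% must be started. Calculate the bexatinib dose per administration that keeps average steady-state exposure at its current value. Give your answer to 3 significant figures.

27.7 mg

The CYP2E1 pathway (81% of clearance) is reduced to 0.45× activity: 0.81 × 0.45 = 0.3645.
Non-CYP routes (19%) are unchanged.
Relative clearance = 0.3645 + 0.19 = 0.5545.
To maintain the same steady-state level, dose must scale with clearance: new dose = 50 × 0.5545 = 27.7 mg.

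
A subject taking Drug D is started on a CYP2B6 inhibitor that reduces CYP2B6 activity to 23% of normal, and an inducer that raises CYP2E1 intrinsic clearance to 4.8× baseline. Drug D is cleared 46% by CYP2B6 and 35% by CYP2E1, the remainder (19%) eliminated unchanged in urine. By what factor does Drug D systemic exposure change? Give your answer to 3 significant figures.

0.506

The CYP2B6 pathway (46% of clearance) is reduced to 0.23× activity: 0.46 × 0.23 = 0.1058.
The CYP2E1 pathway (35% of clearance) increases to 4.8× activity: 0.35 × 4.8 = 1.68.
Non-CYP routes (19%) are unchanged.
New clearance relative to baseline: 0.1058 + 1.68 + 0.19 = 1.9758.
Systemic exposure ∝ 1/CL: fold-change = 1 / 1.9758 = 0.506.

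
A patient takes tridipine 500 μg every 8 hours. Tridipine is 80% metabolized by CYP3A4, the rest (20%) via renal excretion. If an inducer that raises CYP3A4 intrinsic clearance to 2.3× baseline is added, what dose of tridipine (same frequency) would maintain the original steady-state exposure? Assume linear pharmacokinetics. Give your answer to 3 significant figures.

CYP3A4: 0.8 × 2.3 = 1.84
Other: 0.2 (unchanged)
Relative clearance = 1.84 + 0.2 = 2.04.
To maintain the same steady-state level, dose must scale with clearance: new dose = 500 × 2.04 = 1.02 × 10³ μg.

1.02 × 10³ μg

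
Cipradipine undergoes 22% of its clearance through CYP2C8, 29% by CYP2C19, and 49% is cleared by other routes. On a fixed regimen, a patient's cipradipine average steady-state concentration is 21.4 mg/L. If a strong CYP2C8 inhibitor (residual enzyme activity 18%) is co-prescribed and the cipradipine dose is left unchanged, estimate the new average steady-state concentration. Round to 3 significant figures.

26.1 mg/L

The CYP2C8 pathway (22% of clearance) is reduced to 0.18× activity: 0.22 × 0.18 = 0.0396.
CYP2C19 (29%) and the residual 49% are unaffected.
CL_new/CL_old = 0.0396 + 0.29 + 0.49 = 0.8196.
With dosing unchanged, average steady-state concentration scales as 1/CL: 21.4 / 0.8196 = 26.1 mg/L.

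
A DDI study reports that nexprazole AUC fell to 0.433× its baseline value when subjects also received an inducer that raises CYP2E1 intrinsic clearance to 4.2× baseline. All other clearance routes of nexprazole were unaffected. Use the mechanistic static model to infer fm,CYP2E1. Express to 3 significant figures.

0.409

Write x for the fraction cleared via CYP2E1. The observed AUC change means clearance rose to 1/0.433 = 2.309 of baseline.
Only the CYP2E1 route changed, so 2.309 = x·4.2 + (1 − x), giving x = 0.409.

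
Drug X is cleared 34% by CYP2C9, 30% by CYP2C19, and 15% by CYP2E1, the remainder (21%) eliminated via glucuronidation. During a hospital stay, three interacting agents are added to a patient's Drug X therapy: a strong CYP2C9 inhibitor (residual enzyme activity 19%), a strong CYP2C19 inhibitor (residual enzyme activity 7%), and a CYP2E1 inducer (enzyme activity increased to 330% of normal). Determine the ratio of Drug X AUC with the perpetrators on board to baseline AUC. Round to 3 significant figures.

CYP2C9: 0.34 × 0.19 = 0.0646
CYP2C19: 0.3 × 0.07 = 0.021
CYP2E1: 0.15 × 3.3 = 0.495
Other: 0.21 (unchanged)
Relative clearance = 0.0646 + 0.021 + 0.495 + 0.21 = 0.7906.
Net AUC ratio = 1 / 0.7906 = 1.26.

1.26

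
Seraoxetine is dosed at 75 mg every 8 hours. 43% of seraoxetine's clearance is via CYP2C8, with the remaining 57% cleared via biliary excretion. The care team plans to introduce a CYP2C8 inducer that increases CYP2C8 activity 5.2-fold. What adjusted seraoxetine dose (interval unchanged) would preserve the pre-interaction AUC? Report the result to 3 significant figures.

210 mg

CYP2C8: 0.43 × 5.2 = 2.236
Other: 0.57 (unchanged)
New clearance relative to baseline: 2.236 + 0.57 = 2.806.
Exposure is unchanged when dose changes in proportion to clearance. New dose = 75 mg × 2.806 = 210 mg.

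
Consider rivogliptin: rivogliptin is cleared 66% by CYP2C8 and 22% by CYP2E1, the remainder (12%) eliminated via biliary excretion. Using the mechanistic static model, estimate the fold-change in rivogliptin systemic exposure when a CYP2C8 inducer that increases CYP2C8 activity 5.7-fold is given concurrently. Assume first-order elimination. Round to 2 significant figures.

0.24

The CYP2C8 pathway (66% of clearance) increases to 5.7× activity: 0.66 × 5.7 = 3.762.
CYP2E1 (22%) and the residual 12% are unaffected.
Relative clearance = 3.762 + 0.22 + 0.12 = 4.102.
Systemic exposure ratio = CL_old/CL_new = 1 / 4.102 = 0.24.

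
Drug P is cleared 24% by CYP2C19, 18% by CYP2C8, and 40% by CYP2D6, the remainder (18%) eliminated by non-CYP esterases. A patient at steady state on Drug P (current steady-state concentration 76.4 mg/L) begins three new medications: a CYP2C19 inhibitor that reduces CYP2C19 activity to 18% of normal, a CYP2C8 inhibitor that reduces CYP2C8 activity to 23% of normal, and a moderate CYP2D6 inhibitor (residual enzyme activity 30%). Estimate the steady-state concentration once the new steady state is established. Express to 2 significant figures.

2.0 × 10² mg/L

The CYP2C19 pathway (24% of clearance) drops to 0.18× activity: 0.24 × 0.18 = 0.0432.
The CYP2C8 pathway (18% of clearance) drops to 0.23× activity: 0.18 × 0.23 = 0.0414.
The CYP2D6 pathway (40% of clearance) falls to 0.3× activity: 0.4 × 0.3 = 0.12.
Non-CYP routes (18%) are unchanged.
Relative clearance = 0.0432 + 0.0414 + 0.12 + 0.18 = 0.3846.
Dividing the baseline by the relative clearance: 76.4 / 0.3846 = 2.0 × 10² mg/L.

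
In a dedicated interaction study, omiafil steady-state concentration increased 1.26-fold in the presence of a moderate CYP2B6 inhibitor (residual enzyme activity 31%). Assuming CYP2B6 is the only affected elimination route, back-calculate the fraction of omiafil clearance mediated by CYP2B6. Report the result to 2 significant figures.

CL'/CL = 1 / 1.26 = 0.7937
0.31·fm + (1 − fm) = 0.7937
fm = (0.7937 − 1) / (0.31 − 1) = 0.30

0.30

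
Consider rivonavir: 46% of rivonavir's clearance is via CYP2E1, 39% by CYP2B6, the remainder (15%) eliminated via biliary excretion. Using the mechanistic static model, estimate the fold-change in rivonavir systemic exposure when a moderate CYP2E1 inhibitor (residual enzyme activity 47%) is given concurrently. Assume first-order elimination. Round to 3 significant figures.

1.32

The CYP2E1 pathway (46% of clearance) is reduced to 0.47× activity: 0.46 × 0.47 = 0.2162.
CYP2B6 (39%) and the residual 15% are unaffected.
Relative clearance = 0.2162 + 0.39 + 0.15 = 0.7562.
Since systemic exposure ∝ 1/CL, the ratio is 1 / 0.7562 = 1.32.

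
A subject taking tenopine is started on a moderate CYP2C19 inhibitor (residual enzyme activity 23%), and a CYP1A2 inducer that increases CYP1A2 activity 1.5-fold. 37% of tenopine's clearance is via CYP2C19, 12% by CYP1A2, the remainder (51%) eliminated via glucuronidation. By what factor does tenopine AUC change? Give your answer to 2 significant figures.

1.3

CYP2C19: 0.37 × 0.23 = 0.0851
CYP1A2: 0.12 × 1.5 = 0.18
Other: 0.51 (unchanged)
Relative clearance = 0.0851 + 0.18 + 0.51 = 0.7751.
Because AUC varies inversely with clearance, the combined effect is 1 / 0.7751 = 1.3.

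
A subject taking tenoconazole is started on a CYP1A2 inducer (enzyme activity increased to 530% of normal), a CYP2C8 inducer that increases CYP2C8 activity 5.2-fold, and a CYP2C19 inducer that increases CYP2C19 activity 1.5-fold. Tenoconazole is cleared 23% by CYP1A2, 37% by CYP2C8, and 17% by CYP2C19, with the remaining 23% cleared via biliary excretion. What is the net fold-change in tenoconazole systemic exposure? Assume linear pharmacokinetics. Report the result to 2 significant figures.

CYP1A2: 0.23 × 5.3 = 1.219
CYP2C8: 0.37 × 5.2 = 1.924
CYP2C19: 0.17 × 1.5 = 0.255
Other: 0.23 (unchanged)
New clearance relative to baseline: 1.219 + 1.924 + 0.255 + 0.23 = 3.628.
Because systemic exposure varies inversely with clearance, the combined effect is 1 / 3.628 = 0.28.

0.28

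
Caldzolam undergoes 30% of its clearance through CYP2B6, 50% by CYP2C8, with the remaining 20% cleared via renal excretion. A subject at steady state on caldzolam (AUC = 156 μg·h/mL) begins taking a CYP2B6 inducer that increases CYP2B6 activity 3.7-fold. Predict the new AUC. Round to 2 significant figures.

86 μg·h/mL

CYP2B6: 0.3 × 3.7 = 1.11
CYP2C8: 0.5 (unchanged)
Other: 0.2 (unchanged)
CL_new/CL_old = 1.11 + 0.5 + 0.2 = 1.81.
AUC ∝ 1/CL, so new value = 156 / 1.81 = 86 μg·h/mL.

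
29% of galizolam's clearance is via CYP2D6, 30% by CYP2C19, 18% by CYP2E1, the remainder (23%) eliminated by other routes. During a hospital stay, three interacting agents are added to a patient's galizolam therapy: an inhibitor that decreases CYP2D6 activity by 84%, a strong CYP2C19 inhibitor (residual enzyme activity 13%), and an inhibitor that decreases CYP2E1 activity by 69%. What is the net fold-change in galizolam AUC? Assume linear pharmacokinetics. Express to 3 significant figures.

2.69

CYP2D6: 0.29 × 0.16 = 0.0464
CYP2C19: 0.3 × 0.13 = 0.039
CYP2E1: 0.18 × 0.31 = 0.0558
Other: 0.23 (unchanged)
New clearance relative to baseline: 0.0464 + 0.039 + 0.0558 + 0.23 = 0.3712.
Because AUC varies inversely with clearance, the combined effect is 1 / 0.3712 = 2.69.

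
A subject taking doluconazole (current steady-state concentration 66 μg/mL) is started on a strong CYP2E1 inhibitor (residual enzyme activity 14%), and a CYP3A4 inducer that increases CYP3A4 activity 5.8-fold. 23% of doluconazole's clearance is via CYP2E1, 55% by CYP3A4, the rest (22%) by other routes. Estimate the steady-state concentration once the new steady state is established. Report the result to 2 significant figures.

The CYP2E1 pathway (23% of clearance) falls to 0.14× activity: 0.23 × 0.14 = 0.0322.
The CYP3A4 pathway (55% of clearance) rises to 5.8× activity: 0.55 × 5.8 = 3.19.
The remaining 22% of clearance is unaffected.
Relative clearance = 0.0322 + 3.19 + 0.22 = 3.4422.
Steady-state concentration ∝ 1/CL: new value = 66 / 3.4422 = 19 μg/mL.

19 μg/mL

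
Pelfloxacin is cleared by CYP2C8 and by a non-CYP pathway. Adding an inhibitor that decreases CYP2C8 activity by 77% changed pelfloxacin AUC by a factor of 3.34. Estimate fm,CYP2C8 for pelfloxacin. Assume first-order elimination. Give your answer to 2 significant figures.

Let fm be the CYP2C8 fraction. New clearance relative to baseline = fm × 0.23 + (1 − fm).
AUC ratio = 1 / (new CL fraction), so new CL fraction = 1 / 3.34 = 0.2994.
fm × 0.23 + 1 − fm = 0.2994  ⇒  fm × (0.23 − 1) = −0.7006  ⇒  fm = 0.91.

0.91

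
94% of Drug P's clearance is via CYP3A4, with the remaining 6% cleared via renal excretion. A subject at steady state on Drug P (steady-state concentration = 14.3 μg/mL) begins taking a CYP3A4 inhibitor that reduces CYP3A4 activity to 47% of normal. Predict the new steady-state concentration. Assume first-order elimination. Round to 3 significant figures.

28.5 μg/mL

The CYP3A4 pathway (94% of clearance) falls to 0.47× activity: 0.94 × 0.47 = 0.4418.
Non-CYP routes (6%) are unchanged.
New clearance relative to baseline: 0.4418 + 0.06 = 0.5018.
Steady-state concentration ∝ 1/CL, so new value = 14.3 / 0.5018 = 28.5 μg/mL.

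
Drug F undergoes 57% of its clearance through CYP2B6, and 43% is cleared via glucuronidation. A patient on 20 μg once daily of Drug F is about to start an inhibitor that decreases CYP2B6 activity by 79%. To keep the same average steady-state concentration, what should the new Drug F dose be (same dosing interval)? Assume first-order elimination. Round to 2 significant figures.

11 μg

The CYP2B6 pathway (57% of clearance) falls to 0.21× activity: 0.57 × 0.21 = 0.1197.
Non-CYP routes (43%) are unchanged.
New clearance relative to baseline: 0.1197 + 0.43 = 0.5497.
To maintain the same steady-state level, dose must scale with clearance: new dose = 20 × 0.5497 = 11 μg.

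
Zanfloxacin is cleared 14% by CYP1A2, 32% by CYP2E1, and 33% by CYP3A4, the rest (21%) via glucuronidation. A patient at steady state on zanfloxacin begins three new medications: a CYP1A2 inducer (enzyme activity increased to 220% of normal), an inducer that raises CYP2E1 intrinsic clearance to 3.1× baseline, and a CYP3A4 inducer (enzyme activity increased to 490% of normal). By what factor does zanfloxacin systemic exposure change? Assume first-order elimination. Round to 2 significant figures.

0.32

The CYP1A2 pathway (14% of clearance) rises to 2.2× activity: 0.14 × 2.2 = 0.308.
The CYP2E1 pathway (32% of clearance) is boosted to 3.1× activity: 0.32 × 3.1 = 0.992.
The CYP3A4 pathway (33% of clearance) rises to 4.9× activity: 0.33 × 4.9 = 1.617.
The remaining 21% of clearance is unaffected.
CL_new/CL_old = 0.308 + 0.992 + 1.617 + 0.21 = 3.127.
Net systemic exposure ratio = 1 / 3.127 = 0.32.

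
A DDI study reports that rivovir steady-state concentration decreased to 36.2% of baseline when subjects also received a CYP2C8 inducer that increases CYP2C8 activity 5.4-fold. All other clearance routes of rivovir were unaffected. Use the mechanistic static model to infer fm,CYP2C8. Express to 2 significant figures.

0.40

Call the CYP2C8 fraction fm. After the interaction, CL_new/CL_old = fm × 5.4 + (1 − fm).
Steady-state concentration ratio = 1 / (new CL fraction), so new CL fraction = 1 / 0.362 = 2.762.
fm × 5.4 + 1 − fm = 2.762  ⇒  fm × (5.4 − 1) = 1.762  ⇒  fm = 0.40.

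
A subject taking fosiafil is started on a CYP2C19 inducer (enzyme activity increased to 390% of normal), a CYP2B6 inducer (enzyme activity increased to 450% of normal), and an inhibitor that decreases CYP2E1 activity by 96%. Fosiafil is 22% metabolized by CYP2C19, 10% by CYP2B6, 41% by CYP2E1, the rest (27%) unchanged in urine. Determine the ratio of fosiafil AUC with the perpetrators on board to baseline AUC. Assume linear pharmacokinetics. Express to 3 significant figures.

0.627

The CYP2C19 pathway (22% of clearance) rises to 3.9× activity: 0.22 × 3.9 = 0.858.
The CYP2B6 pathway (10% of clearance) increases to 4.5× activity: 0.1 × 4.5 = 0.45.
The CYP2E1 pathway (41% of clearance) drops to 0.04× activity: 0.41 × 0.04 = 0.0164.
Non-CYP routes (27%) are unchanged.
CL_new/CL_old = 0.858 + 0.45 + 0.0164 + 0.27 = 1.5944.
Because AUC varies inversely with clearance, the combined effect is 1 / 1.5944 = 0.627.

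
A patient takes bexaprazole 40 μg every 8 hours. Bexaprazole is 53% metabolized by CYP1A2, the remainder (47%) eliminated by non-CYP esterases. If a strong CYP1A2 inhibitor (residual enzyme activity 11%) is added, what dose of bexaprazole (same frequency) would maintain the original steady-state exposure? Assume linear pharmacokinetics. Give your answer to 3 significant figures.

21.1 μg

The CYP1A2 pathway (53% of clearance) drops to 0.11× activity: 0.53 × 0.11 = 0.0583.
Non-CYP routes (47%) are unchanged.
New clearance relative to baseline: 0.0583 + 0.47 = 0.5283.
To maintain the same steady-state level, dose must scale with clearance: new dose = 40 × 0.5283 = 21.1 μg.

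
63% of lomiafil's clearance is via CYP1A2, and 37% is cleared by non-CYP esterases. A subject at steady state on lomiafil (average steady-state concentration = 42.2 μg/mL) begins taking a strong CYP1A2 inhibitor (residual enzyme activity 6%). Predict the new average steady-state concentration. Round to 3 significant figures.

103 μg/mL

The CYP1A2 pathway (63% of clearance) is reduced to 0.06× activity: 0.63 × 0.06 = 0.0378.
Non-CYP routes (37%) are unchanged.
CL_new/CL_old = 0.0378 + 0.37 = 0.4078.
Average steady-state concentration ∝ 1/CL, so new value = 42.2 / 0.4078 = 103 μg/mL.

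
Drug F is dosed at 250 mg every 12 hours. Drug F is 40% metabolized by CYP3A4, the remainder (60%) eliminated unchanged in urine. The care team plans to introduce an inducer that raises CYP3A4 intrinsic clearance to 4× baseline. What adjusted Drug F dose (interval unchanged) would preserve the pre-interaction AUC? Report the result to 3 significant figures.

550 mg

CYP3A4: 0.4 × 4 = 1.6
Other: 0.6 (unchanged)
Relative clearance = 1.6 + 0.6 = 2.2.
Exposure is unchanged when dose changes in proportion to clearance. New dose = 250 mg × 2.2 = 550 mg.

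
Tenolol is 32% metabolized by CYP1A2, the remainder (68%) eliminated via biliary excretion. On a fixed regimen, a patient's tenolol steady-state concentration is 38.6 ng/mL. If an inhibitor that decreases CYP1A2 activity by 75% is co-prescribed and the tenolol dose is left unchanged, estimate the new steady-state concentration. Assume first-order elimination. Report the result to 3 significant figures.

50.8 ng/mL

The CYP1A2 pathway (32% of clearance) is reduced to 0.25× activity: 0.32 × 0.25 = 0.08.
The remaining 68% of clearance is unaffected.
Relative clearance = 0.08 + 0.68 = 0.76.
New steady-state concentration = baseline ÷ relative clearance = 38.6 / 0.76 = 50.8 ng/mL.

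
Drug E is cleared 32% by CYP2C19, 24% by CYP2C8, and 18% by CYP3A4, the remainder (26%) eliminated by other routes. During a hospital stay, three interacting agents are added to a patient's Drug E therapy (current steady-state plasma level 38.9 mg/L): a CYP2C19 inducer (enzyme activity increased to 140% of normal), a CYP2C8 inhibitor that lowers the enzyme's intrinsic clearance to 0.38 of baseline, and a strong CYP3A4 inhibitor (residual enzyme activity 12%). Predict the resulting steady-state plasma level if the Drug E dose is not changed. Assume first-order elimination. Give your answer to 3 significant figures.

The CYP2C19 pathway (32% of clearance) is boosted to 1.4× activity: 0.32 × 1.4 = 0.448.
The CYP2C8 pathway (24% of clearance) is reduced to 0.38× activity: 0.24 × 0.38 = 0.0912.
The CYP3A4 pathway (18% of clearance) falls to 0.12× activity: 0.18 × 0.12 = 0.0216.
The remaining 26% of clearance is unaffected.
New clearance relative to baseline: 0.448 + 0.0912 + 0.0216 + 0.26 = 0.8208.
New steady-state plasma level = 38.9 / 0.8208 = 47.4 mg/L (concentration scales inversely with clearance).

47.4 mg/L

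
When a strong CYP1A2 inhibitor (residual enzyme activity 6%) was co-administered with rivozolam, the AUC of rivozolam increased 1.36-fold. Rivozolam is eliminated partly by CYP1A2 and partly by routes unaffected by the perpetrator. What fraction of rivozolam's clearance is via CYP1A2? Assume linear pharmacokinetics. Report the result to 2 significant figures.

Let x = fm,CYP1A2. Because AUC ∝ 1/CL, relative clearance fell to 1/1.36 = 0.7353.
Setting x·0.06 + (1 − x) = 0.7353 and solving: x = (0.7353 − 1)/(0.06 − 1) = 0.28.

0.28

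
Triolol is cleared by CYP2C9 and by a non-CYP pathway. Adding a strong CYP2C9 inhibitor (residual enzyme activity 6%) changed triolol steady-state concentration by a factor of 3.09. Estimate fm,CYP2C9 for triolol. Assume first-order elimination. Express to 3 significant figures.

Write x for the fraction cleared via CYP2C9. The observed steady-state concentration change means clearance fell to 1/3.09 = 0.3236 of baseline.
Setting x·0.06 + (1 − x) = 0.3236 and solving: x = (0.3236 − 1)/(0.06 − 1) = 0.720.

0.720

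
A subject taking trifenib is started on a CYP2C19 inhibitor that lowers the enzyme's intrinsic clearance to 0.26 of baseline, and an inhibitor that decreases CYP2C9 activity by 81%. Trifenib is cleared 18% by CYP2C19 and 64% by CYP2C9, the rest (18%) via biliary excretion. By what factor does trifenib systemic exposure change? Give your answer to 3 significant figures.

The CYP2C19 pathway (18% of clearance) falls to 0.26× activity: 0.18 × 0.26 = 0.0468.
The CYP2C9 pathway (64% of clearance) falls to 0.19× activity: 0.64 × 0.19 = 0.1216.
Non-CYP routes (18%) are unchanged.
Relative clearance = 0.0468 + 0.1216 + 0.18 = 0.3484.
Net systemic exposure ratio = 1 / 0.3484 = 2.87.

2.87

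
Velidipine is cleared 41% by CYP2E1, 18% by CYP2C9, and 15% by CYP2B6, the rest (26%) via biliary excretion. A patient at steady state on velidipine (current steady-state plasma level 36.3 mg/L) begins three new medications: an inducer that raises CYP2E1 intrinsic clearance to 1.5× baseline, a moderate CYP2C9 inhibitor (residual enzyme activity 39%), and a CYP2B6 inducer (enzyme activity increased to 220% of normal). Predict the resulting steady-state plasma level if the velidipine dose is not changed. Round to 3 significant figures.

28.5 mg/L

CYP2E1: 0.41 × 1.5 = 0.615
CYP2C9: 0.18 × 0.39 = 0.0702
CYP2B6: 0.15 × 2.2 = 0.33
Other: 0.26 (unchanged)
CL_new/CL_old = 0.615 + 0.0702 + 0.33 + 0.26 = 1.2752.
Steady-state plasma level ∝ 1/CL: new value = 36.3 / 1.2752 = 28.5 mg/L.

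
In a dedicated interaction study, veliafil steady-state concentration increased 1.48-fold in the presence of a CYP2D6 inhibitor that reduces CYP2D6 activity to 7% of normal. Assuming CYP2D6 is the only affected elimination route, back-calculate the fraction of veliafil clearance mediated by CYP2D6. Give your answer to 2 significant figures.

Let x = fm,CYP2D6. Because steady-state concentration ∝ 1/CL, relative clearance fell to 1/1.48 = 0.6757.
Setting x·0.07 + (1 − x) = 0.6757 and solving: x = (0.6757 − 1)/(0.07 − 1) = 0.35.

0.35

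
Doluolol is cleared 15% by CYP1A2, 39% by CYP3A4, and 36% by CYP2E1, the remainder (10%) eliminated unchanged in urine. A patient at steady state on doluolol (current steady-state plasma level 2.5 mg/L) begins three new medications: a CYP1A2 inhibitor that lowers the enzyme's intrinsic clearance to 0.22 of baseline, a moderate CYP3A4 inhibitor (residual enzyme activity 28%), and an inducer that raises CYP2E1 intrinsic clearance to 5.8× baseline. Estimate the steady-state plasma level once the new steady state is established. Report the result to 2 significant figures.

1.1 mg/L

The CYP1A2 pathway (15% of clearance) is reduced to 0.22× activity: 0.15 × 0.22 = 0.033.
The CYP3A4 pathway (39% of clearance) drops to 0.28× activity: 0.39 × 0.28 = 0.1092.
The CYP2E1 pathway (36% of clearance) increases to 5.8× activity: 0.36 × 5.8 = 2.088.
The remaining 10% of clearance is unaffected.
New clearance relative to baseline: 0.033 + 0.1092 + 2.088 + 0.1 = 2.3302.
New steady-state plasma level = 2.5 / 2.3302 = 1.1 mg/L (concentration scales inversely with clearance).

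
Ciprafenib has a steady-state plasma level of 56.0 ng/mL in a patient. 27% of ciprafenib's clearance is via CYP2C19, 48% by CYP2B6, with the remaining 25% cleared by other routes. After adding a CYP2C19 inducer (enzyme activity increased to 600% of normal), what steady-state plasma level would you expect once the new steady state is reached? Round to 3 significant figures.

The CYP2C19 pathway (27% of clearance) rises to 6× activity: 0.27 × 6 = 1.62.
CYP2B6 (48%) and the residual 25% are unaffected.
CL_new/CL_old = 1.62 + 0.48 + 0.25 = 2.35.
Steady-state plasma level ∝ 1/CL, so new value = 56.0 / 2.35 = 23.8 ng/mL.

23.8 ng/mL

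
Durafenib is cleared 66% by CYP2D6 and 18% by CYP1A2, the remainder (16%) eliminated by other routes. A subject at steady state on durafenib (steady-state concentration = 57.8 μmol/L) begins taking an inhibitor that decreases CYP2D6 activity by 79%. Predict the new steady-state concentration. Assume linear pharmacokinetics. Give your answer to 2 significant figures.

1.2 × 10² μmol/L

The CYP2D6 pathway (66% of clearance) falls to 0.21× activity: 0.66 × 0.21 = 0.1386.
CYP1A2 (18%) and the residual 16% are unaffected.
CL_new/CL_old = 0.1386 + 0.18 + 0.16 = 0.4786.
With dosing unchanged, steady-state concentration scales as 1/CL: 57.8 / 0.4786 = 1.2 × 10² μmol/L.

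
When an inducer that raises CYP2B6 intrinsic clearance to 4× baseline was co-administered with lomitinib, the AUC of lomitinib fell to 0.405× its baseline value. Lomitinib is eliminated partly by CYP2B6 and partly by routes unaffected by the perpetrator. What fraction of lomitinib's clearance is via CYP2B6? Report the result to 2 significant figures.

Write x for the fraction cleared via CYP2B6. The observed AUC change means clearance rose to 1/0.405 = 2.469 of baseline.
Only the CYP2B6 route changed, so 2.469 = x·4 + (1 − x), giving x = 0.49.

0.49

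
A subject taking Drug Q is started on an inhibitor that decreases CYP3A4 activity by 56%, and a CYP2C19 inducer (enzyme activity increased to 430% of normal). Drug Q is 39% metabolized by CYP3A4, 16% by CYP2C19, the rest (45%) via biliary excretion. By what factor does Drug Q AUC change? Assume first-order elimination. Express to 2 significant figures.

CYP3A4: 0.39 × 0.44 = 0.1716
CYP2C19: 0.16 × 4.3 = 0.688
Other: 0.45 (unchanged)
Relative clearance = 0.1716 + 0.688 + 0.45 = 1.3096.
Because AUC varies inversely with clearance, the combined effect is 1 / 1.3096 = 0.76.

0.76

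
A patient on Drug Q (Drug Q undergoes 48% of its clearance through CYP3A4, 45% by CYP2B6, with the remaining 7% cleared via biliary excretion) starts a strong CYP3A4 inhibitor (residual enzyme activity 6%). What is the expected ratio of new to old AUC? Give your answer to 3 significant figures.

CYP3A4: 0.48 × 0.06 = 0.0288
CYP2B6: 0.45 (unchanged)
Other: 0.07 (unchanged)
Relative clearance = 0.0288 + 0.45 + 0.07 = 0.5488.
AUC ratio = CL_old/CL_new = 1 / 0.5488 = 1.82.

1.82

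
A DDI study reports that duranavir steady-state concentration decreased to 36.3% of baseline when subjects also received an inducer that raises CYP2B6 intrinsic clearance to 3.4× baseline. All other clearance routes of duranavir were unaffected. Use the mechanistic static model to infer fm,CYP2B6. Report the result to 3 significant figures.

0.731

Call the CYP2B6 fraction fm. After the interaction, CL_new/CL_old = fm × 3.4 + (1 − fm).
Steady-state concentration ratio = 1 / (new CL fraction), so new CL fraction = 1 / 0.363 = 2.755.
fm × 3.4 + 1 − fm = 2.755  ⇒  fm × (3.4 − 1) = 1.755  ⇒  fm = 0.731.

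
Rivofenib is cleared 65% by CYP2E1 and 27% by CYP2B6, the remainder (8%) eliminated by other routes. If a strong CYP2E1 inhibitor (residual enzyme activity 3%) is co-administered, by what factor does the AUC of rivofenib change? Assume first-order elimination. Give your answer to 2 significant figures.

2.7

CYP2E1: 0.65 × 0.03 = 0.0195
CYP2B6: 0.27 (unchanged)
Other: 0.08 (unchanged)
New clearance relative to baseline: 0.0195 + 0.27 + 0.08 = 0.3695.
AUC is inversely proportional to clearance, so the fold-change is 1 / 0.3695 = 2.7.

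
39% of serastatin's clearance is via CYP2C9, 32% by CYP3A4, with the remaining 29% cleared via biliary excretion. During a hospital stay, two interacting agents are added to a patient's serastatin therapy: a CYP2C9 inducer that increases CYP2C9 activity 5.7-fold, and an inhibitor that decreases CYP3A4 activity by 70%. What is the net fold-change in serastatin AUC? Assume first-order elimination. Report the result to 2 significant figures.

0.38

The CYP2C9 pathway (39% of clearance) is boosted to 5.7× activity: 0.39 × 5.7 = 2.223.
The CYP3A4 pathway (32% of clearance) is reduced to 0.3× activity: 0.32 × 0.3 = 0.096.
Non-CYP routes (29%) are unchanged.
New clearance relative to baseline: 2.223 + 0.096 + 0.29 = 2.609.
AUC ∝ 1/CL: fold-change = 1 / 2.609 = 0.38.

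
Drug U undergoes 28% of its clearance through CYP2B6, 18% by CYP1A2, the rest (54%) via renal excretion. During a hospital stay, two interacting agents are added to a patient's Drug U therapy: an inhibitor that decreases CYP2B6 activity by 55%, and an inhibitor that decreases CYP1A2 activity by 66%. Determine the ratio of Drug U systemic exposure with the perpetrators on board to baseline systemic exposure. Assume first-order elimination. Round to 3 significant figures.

The CYP2B6 pathway (28% of clearance) drops to 0.45× activity: 0.28 × 0.45 = 0.126.
The CYP1A2 pathway (18% of clearance) is reduced to 0.34× activity: 0.18 × 0.34 = 0.0612.
The remaining 54% of clearance is unaffected.
CL_new/CL_old = 0.126 + 0.0612 + 0.54 = 0.7272.
Systemic exposure ∝ 1/CL: fold-change = 1 / 0.7272 = 1.38.

1.38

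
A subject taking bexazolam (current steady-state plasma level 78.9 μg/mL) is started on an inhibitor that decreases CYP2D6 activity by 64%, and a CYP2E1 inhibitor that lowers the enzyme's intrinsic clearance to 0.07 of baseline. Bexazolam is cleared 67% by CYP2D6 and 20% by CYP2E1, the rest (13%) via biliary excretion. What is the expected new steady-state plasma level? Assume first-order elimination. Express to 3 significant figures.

205 μg/mL

CYP2D6: 0.67 × 0.36 = 0.2412
CYP2E1: 0.2 × 0.07 = 0.014
Other: 0.13 (unchanged)
New clearance relative to baseline: 0.2412 + 0.014 + 0.13 = 0.3852.
Dividing the baseline by the relative clearance: 78.9 / 0.3852 = 205 μg/mL.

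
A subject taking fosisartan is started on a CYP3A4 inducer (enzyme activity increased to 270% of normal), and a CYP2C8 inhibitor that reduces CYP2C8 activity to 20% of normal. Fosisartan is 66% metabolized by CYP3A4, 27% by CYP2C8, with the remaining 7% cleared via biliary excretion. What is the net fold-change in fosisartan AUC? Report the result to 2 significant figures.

0.52

CYP3A4: 0.66 × 2.7 = 1.782
CYP2C8: 0.27 × 0.2 = 0.054
Other: 0.07 (unchanged)
Relative clearance = 1.782 + 0.054 + 0.07 = 1.906.
Net AUC ratio = 1 / 1.906 = 0.52.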